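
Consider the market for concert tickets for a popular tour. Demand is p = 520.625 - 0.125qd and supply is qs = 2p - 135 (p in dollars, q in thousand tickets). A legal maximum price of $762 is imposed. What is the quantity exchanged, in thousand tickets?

Rearranging demand gives qd = 4165 - 8p. Without the control the market clears where 4165 - 8p = 2p - 135, i.e. p* = 430 and q* = 725.
The ceiling of 762 is above the equilibrium price 430, so it is not binding; the market clears at p* = 430, q* = 725.

725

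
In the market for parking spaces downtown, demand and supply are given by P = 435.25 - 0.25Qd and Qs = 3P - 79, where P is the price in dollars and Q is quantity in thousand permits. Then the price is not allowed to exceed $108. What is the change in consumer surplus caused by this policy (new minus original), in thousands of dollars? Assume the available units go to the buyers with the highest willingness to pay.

11248

Rearranging demand gives Qd = 1741 - 4P. Setting quantity demanded equal to quantity supplied, 1741 - 4P = 3P - 79, gives P* = 260 and Q* = 701.
Because the ceiling (108) lies below the market-clearing price, it is binding.
At P = 108: Qd = 1741 - 4·108 = 1309 and Qs = 3·108 - 79 = 245.
Consumer surplus without the control is ½ · (435.25 - 260) · 701 = 61425.125.
With the ceiling, 245 units are sold at 108 (assume they go to the highest-value buyers). The demand price at Q = 245 is 374, so CS = ½ · [(435.25 - 108) + (374 - 108)] · 245 = 72673.125.
Change in consumer surplus = 72673.125 - 61425.125 = 11248.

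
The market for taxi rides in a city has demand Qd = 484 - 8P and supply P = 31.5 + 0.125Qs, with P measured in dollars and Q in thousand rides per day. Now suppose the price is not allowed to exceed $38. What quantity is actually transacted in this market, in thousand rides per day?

52

Rearranging supply gives Qs = 8P - 252. Equilibrium: 484 - 8P = 8P - 252, so 736 = 16P and P* = 46, Q* = 116.
Since 38 < 46, the ceiling is binding.
At P = 38: Qd = 484 - 8·38 = 180 and Qs = 8·38 - 252 = 52.
The quantity actually transacted is the short side, supply: 52.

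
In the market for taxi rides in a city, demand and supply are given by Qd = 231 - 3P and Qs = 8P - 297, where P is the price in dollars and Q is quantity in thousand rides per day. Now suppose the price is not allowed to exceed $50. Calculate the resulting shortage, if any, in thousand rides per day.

0

Without the control the market clears where 231 - 3P = 8P - 297, i.e. P* = 48 and Q* = 87.
The ceiling of 50 is above the equilibrium price 48, so it is not binding; the market clears at P* = 48, Q* = 87.
Since the control does not bind, there is no shortage.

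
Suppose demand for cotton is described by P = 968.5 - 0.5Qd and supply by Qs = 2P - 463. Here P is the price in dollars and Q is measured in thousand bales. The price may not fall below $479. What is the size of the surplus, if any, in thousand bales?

Rearranging demand gives Qd = 1937 - 2P. Equilibrium: 1937 - 2P = 2P - 463, so 2400 = 4P and P* = 600, Q* = 737.
The floor of 479 is below the equilibrium price 600, so it is not binding; the market clears at P* = 600, Q* = 737.
Since the control does not bind, there is no surplus.

0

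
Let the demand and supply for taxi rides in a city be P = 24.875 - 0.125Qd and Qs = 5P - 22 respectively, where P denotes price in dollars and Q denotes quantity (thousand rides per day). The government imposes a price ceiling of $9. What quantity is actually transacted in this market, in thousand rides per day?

23

Rearranging demand gives Qd = 199 - 8P. Setting quantity demanded equal to quantity supplied, 199 - 8P = 5P - 22, gives P* = 17 and Q* = 63.
Because the ceiling (9) lies below the market-clearing price, it is binding.
At P = 9: Qd = 199 - 8·9 = 127 and Qs = 5·9 - 22 = 23.
The quantity actually transacted is the short side, supply: 23.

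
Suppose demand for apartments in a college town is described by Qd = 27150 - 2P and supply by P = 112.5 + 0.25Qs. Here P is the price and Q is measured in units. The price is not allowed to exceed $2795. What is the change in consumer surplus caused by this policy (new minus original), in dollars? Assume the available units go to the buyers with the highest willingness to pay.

Rearranging supply gives Qs = 4P - 450. Without the control the market clears where 27150 - 2P = 4P - 450, i.e. P* = 4600 and Q* = 17950.
Because the ceiling (2795) lies below the market-clearing price, it is binding.
At P = 2795: Qd = 27150 - 2·2795 = 21560 and Qs = 4·2795 - 450 = 10730.
Consumer surplus without the control is ½ · (13575 - 4600) · 17950 = 80550625.
With the ceiling, 10730 units are sold at 2795 (assume they go to the highest-value buyers). The demand price at Q = 10730 is 8210, so CS = ½ · [(13575 - 2795) + (8210 - 2795)] · 10730 = 86886175.
Change in consumer surplus = 86886175 - 80550625 = 6335550.

6335550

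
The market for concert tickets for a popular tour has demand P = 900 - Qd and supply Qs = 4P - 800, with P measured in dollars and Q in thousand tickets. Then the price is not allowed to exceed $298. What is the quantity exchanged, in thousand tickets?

Rearranging demand gives Qd = 900 - P. Without the control the market clears where 900 - P = 4P - 800, i.e. P* = 340 and Q* = 560.
Since 298 < 340, the ceiling is binding.
At P = 298: Qd = 900 - 298 = 602 and Qs = 4·298 - 800 = 392.
The quantity actually transacted is the short side, supply: 392.

392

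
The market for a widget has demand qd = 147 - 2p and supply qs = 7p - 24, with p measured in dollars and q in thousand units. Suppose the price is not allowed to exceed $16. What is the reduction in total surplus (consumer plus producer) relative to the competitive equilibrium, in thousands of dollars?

141.75

Setting quantity demanded equal to quantity supplied, 147 - 2p = 7p - 24, gives p* = 19 and q* = 109.
Since 16 < 19, the ceiling is binding.
At p = 16: qd = 147 - 2·16 = 115 and qs = 7·16 - 24 = 88.
Quantity traded falls to 88. At q = 88 the demand price is (147 - 88)/2 = 29.5 and the supply price is (24 + 88)/7 = 16.
Deadweight loss = ½ · (29.5 - 16) · (109 - 88) = ½ · 13.5 · 21 = 141.75.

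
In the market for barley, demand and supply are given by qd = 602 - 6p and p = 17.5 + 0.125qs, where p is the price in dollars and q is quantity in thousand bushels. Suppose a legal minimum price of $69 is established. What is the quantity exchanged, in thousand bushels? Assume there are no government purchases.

188

Rearranging supply gives qs = 8p - 140. In a free market, 602 - 6p = 8p - 140 gives the equilibrium p* = 53, q* = 284.
Since 69 > 53, the floor is binding.
At p = 69: qd = 602 - 6·69 = 188 and qs = 8·69 - 140 = 412.
The quantity actually transacted is the short side, demand: 188.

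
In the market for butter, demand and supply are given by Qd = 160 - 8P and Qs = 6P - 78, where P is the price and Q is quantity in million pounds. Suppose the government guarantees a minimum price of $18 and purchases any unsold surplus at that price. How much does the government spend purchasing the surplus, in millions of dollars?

Setting quantity demanded equal to quantity supplied, 160 - 8P = 6P - 78, gives P* = 17 and Q* = 24.
The floor of 18 is above the equilibrium price 17, so it binds.
At P = 18: Qd = 160 - 8·18 = 16 and Qs = 6·18 - 78 = 30.
Surplus = Qs - Qd = 14.
Government expenditure = surplus × support price = 14 × 18 = 252.

252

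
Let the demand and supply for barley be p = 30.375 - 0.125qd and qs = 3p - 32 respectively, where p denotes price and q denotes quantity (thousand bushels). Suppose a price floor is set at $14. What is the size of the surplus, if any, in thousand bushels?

Rearranging demand gives qd = 243 - 8p. Equilibrium: 243 - 8p = 3p - 32, so 275 = 11p and p* = 25, q* = 43.
The floor of 14 is below the equilibrium price 25, so it is not binding; the market clears at p* = 25, q* = 43.
Since the control does not bind, there is no surplus.

0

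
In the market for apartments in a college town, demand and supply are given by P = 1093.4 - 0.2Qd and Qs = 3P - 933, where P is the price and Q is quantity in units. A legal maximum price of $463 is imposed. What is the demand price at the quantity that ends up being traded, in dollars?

Rearranging demand gives Qd = 5467 - 5P. Setting quantity demanded equal to quantity supplied, 5467 - 5P = 3P - 933, gives P* = 800 and Q* = 1467.
Since 463 < 800, the ceiling is binding.
At P = 463: Qd = 5467 - 5·463 = 3152 and Qs = 3·463 - 933 = 456.
Only 456 units reach the market. On the demand curve, the marginal buyer's willingness to pay at Q = 456 is (5467 - 456)/5 = 1002.2.

1002.2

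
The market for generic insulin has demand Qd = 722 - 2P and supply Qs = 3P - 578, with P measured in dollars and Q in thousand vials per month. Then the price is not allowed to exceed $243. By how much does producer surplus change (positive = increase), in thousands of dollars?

Equilibrium: 722 - 2P = 3P - 578, so 1300 = 5P and P* = 260, Q* = 202.
Since 243 < 260, the ceiling is binding.
At P = 243: Qd = 722 - 2·243 = 236 and Qs = 3·243 - 578 = 151.
Producer surplus without the control is ½ · (260 - 578/3) · 202 = 20402/3.
With the ceiling, producers sell 151 units at 243, so PS = ½ · (243 - 578/3) · 151 = 22801/6.
Change in producer surplus = 22801/6 - 20402/3 = -3000.5.

-3000.5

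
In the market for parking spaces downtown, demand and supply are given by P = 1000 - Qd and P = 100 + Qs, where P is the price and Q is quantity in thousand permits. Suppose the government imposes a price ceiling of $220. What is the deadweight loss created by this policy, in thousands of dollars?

108900

Rearranging demand gives Qd = 1000 - P; rearranging supply gives Qs = P - 100. Without the control the market clears where 1000 - P = P - 100, i.e. P* = 550 and Q* = 450.
Because the ceiling (220) lies below the market-clearing price, it is binding.
At P = 220: Qd = 1000 - 220 = 780 and Qs = 220 - 100 = 120.
Quantity traded falls to 120. At Q = 120 the demand price is 1000 - 120 = 880 and the supply price is 100 + 120 = 220.
Deadweight loss = ½ · (880 - 220) · (450 - 120) = ½ · 660 · 330 = 108900.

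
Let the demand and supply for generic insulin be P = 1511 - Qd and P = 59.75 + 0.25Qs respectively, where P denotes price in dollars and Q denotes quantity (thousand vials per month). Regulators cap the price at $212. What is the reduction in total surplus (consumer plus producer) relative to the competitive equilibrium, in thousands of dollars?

Rearranging demand gives Qd = 1511 - P; rearranging supply gives Qs = 4P - 239. Equilibrium: 1511 - P = 4P - 239, so 1750 = 5P and P* = 350, Q* = 1161.
Since 212 < 350, the ceiling is binding.
At P = 212: Qd = 1511 - 212 = 1299 and Qs = 4·212 - 239 = 609.
Quantity traded falls to 609. At Q = 609 the demand price is 1511 - 609 = 902 and the supply price is (239 + 609)/4 = 212.
Deadweight loss = ½ · (902 - 212) · (1161 - 609) = ½ · 690 · 552 = 190440.

190440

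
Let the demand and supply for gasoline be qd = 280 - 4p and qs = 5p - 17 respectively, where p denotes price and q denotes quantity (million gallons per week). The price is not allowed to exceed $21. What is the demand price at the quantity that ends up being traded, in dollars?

48

Equilibrium: 280 - 4p = 5p - 17, so 297 = 9p and p* = 33, q* = 148.
Since 21 < 33, the ceiling is binding.
At p = 21: qd = 280 - 4·21 = 196 and qs = 5·21 - 17 = 88.
Only 88 units reach the market. On the demand curve, the marginal buyer's willingness to pay at q = 88 is (280 - 88)/4 = 48.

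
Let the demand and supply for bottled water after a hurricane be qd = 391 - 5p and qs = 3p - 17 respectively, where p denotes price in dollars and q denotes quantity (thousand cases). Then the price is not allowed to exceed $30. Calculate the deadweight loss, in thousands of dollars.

1058.4

In a free market, 391 - 5p = 3p - 17 gives the equilibrium p* = 51, q* = 136.
Because the ceiling (30) lies below the market-clearing price, it is binding.
At p = 30: qd = 391 - 5·30 = 241 and qs = 3·30 - 17 = 73.
Quantity traded falls to 73. At q = 73 the demand price is (391 - 73)/5 = 63.6 and the supply price is (17 + 73)/3 = 30.
Deadweight loss = ½ · (63.6 - 30) · (136 - 73) = ½ · 33.6 · 63 = 1058.4.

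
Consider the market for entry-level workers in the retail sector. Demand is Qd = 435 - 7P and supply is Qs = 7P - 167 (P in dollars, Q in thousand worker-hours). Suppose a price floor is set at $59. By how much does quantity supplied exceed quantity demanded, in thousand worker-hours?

224

In a free market, 435 - 7P = 7P - 167 gives the equilibrium P* = 43, Q* = 134.
The floor of 59 is above the equilibrium price 43, so it binds.
At P = 59: Qd = 435 - 7·59 = 22 and Qs = 7·59 - 167 = 246.
Surplus = Qs - Qd = 246 - 22 = 224.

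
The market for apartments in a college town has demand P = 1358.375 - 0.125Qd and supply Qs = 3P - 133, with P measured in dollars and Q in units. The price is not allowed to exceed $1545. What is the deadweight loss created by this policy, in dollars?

Rearranging demand gives Qd = 10867 - 8P. Without the control the market clears where 10867 - 8P = 3P - 133, i.e. P* = 1000 and Q* = 2867.
Since 1545 is above P* = 1000, the ceiling does not bind and the free-market outcome prevails.
Since the control does not bind, no trades are prevented and deadweight loss is zero.

0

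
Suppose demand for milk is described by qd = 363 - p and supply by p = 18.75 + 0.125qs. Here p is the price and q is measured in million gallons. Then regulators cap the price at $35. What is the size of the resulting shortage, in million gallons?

198

Rearranging supply gives qs = 8p - 150. In a free market, 363 - p = 8p - 150 gives the equilibrium p* = 57, q* = 306.
Since 35 < 57, the ceiling is binding.
At p = 35: qd = 363 - 35 = 328 and qs = 8·35 - 150 = 130.
Shortage = qd - qs = 328 - 130 = 198.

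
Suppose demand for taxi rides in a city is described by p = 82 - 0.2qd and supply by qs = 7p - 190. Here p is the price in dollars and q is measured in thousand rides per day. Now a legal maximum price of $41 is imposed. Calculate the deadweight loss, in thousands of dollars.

Rearranging demand gives qd = 410 - 5p. Setting quantity demanded equal to quantity supplied, 410 - 5p = 7p - 190, gives p* = 50 and q* = 160.
Since 41 < 50, the ceiling is binding.
At p = 41: qd = 410 - 5·41 = 205 and qs = 7·41 - 190 = 97.
Quantity traded falls to 97. At q = 97 the demand price is (410 - 97)/5 = 62.6 and the supply price is (190 + 97)/7 = 41.
Deadweight loss = ½ · (62.6 - 41) · (160 - 97) = ½ · 21.6 · 63 = 680.4.

680.4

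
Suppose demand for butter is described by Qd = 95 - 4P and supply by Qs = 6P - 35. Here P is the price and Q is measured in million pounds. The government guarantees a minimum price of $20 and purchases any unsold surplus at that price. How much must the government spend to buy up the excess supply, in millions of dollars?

In a free market, 95 - 4P = 6P - 35 gives the equilibrium P* = 13, Q* = 43.
The floor of 20 is above the equilibrium price 13, so it binds.
At P = 20: Qd = 95 - 4·20 = 15 and Qs = 6·20 - 35 = 85.
Surplus = Qs - Qd = 70.
Government expenditure = surplus × support price = 70 × 20 = 1400.

1400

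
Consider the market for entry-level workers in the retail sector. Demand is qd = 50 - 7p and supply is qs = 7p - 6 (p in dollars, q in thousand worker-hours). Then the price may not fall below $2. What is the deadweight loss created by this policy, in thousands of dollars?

Setting quantity demanded equal to quantity supplied, 50 - 7p = 7p - 6, gives p* = 4 and q* = 22.
Since 2 is below p* = 4, the floor does not bind and the free-market outcome prevails.
Since the control does not bind, no trades are prevented and deadweight loss is zero.

0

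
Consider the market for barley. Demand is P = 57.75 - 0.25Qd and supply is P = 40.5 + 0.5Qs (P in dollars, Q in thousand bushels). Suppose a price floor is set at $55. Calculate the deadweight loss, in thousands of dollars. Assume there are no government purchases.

Rearranging demand gives Qd = 231 - 4P; rearranging supply gives Qs = 2P - 81. Without the control the market clears where 231 - 4P = 2P - 81, i.e. P* = 52 and Q* = 23.
The floor of 55 is above the equilibrium price 52, so it binds.
At P = 55: Qd = 231 - 4·55 = 11 and Qs = 2·55 - 81 = 29.
Quantity traded falls to 11. At Q = 11 the demand price is (231 - 11)/4 = 55 and the supply price is (81 + 11)/2 = 46.
Deadweight loss = ½ · (55 - 46) · (23 - 11) = ½ · 9 · 12 = 54.

54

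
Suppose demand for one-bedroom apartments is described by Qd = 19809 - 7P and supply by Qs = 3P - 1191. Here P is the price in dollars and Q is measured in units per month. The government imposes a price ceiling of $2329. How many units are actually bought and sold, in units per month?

5109

In a free market, 19809 - 7P = 3P - 1191 gives the equilibrium P* = 2100, Q* = 5109.
Since 2329 is above P* = 2100, the ceiling does not bind and the free-market outcome prevails.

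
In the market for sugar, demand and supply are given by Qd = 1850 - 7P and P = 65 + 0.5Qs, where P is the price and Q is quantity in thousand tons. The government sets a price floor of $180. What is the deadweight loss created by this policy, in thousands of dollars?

0

Rearranging supply gives Qs = 2P - 130. Equilibrium: 1850 - 7P = 2P - 130, so 1980 = 9P and P* = 220, Q* = 310.
The floor of 180 is below the equilibrium price 220, so it is not binding; the market clears at P* = 220, Q* = 310.
Since the control does not bind, no trades are prevented and deadweight loss is zero.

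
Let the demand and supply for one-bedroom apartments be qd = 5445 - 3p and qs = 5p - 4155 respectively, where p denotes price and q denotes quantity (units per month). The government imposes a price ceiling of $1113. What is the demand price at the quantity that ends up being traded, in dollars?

1345

Setting quantity demanded equal to quantity supplied, 5445 - 3p = 5p - 4155, gives p* = 1200 and q* = 1845.
Since 1113 < 1200, the ceiling is binding.
At p = 1113: qd = 5445 - 3·1113 = 2106 and qs = 5·1113 - 4155 = 1410.
Only 1410 units reach the market. On the demand curve, the marginal buyer's willingness to pay at q = 1410 is (5445 - 1410)/3 = 1345.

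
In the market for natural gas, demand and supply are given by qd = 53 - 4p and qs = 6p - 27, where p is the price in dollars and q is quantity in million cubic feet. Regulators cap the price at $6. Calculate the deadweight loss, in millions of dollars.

Without the control the market clears where 53 - 4p = 6p - 27, i.e. p* = 8 and q* = 21.
The ceiling of 6 is below the equilibrium price 8, so it binds.
At p = 6: qd = 53 - 4·6 = 29 and qs = 6·6 - 27 = 9.
Quantity traded falls to 9. At q = 9 the demand price is (53 - 9)/4 = 11 and the supply price is (27 + 9)/6 = 6.
Deadweight loss = ½ · (11 - 6) · (21 - 9) = ½ · 5 · 12 = 30.

30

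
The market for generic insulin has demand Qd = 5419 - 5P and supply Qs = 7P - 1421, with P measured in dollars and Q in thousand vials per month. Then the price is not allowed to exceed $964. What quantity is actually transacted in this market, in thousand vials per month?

2569

Setting quantity demanded equal to quantity supplied, 5419 - 5P = 7P - 1421, gives P* = 570 and Q* = 2569.
The ceiling of 964 is above the equilibrium price 570, so it is not binding; the market clears at P* = 570, Q* = 2569.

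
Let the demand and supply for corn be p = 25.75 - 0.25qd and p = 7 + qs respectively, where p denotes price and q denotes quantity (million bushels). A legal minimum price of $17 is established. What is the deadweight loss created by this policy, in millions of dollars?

0

Rearranging demand gives qd = 103 - 4p; rearranging supply gives qs = p - 7. In a free market, 103 - 4p = p - 7 gives the equilibrium p* = 22, q* = 15.
Since 17 is below p* = 22, the floor does not bind and the free-market outcome prevails.
Since the control does not bind, no trades are prevented and deadweight loss is zero.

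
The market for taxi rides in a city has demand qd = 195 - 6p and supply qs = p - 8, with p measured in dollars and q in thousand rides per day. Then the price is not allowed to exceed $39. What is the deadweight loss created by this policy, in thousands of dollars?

Without the control the market clears where 195 - 6p = p - 8, i.e. p* = 29 and q* = 21.
The ceiling of 39 is above the equilibrium price 29, so it is not binding; the market clears at p* = 29, q* = 21.
Since the control does not bind, no trades are prevented and deadweight loss is zero.

0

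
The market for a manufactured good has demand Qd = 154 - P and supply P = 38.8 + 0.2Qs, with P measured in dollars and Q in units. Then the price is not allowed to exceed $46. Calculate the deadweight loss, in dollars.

Rearranging supply gives Qs = 5P - 194. Without the control the market clears where 154 - P = 5P - 194, i.e. P* = 58 and Q* = 96.
Because the ceiling (46) lies below the market-clearing price, it is binding.
At P = 46: Qd = 154 - 46 = 108 and Qs = 5·46 - 194 = 36.
Quantity traded falls to 36. At Q = 36 the demand price is 154 - 36 = 118 and the supply price is (194 + 36)/5 = 46.
Deadweight loss = ½ · (118 - 46) · (96 - 36) = ½ · 72 · 60 = 2160.

2160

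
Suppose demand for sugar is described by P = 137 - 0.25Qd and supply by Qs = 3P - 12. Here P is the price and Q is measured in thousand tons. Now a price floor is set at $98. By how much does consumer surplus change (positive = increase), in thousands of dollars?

Rearranging demand gives Qd = 548 - 4P. Without the control the market clears where 548 - 4P = 3P - 12, i.e. P* = 80 and Q* = 228.
Since 98 > 80, the floor is binding.
At P = 98: Qd = 548 - 4·98 = 156 and Qs = 3·98 - 12 = 282.
Consumer surplus without the control is ½ · (137 - 80) · 228 = 6498.
With the floor, consumers buy 156 units at 98, so CS = ½ · (137 - 98) · 156 = 3042.
Change in consumer surplus = 3042 - 6498 = -3456.

-3456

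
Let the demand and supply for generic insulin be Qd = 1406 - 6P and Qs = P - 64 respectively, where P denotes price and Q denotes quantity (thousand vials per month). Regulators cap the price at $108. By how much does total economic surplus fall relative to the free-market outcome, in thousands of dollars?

6069

Setting quantity demanded equal to quantity supplied, 1406 - 6P = P - 64, gives P* = 210 and Q* = 146.
The ceiling of 108 is below the equilibrium price 210, so it binds.
At P = 108: Qd = 1406 - 6·108 = 758 and Qs = 108 - 64 = 44.
Quantity traded falls to 44. At Q = 44 the demand price is (1406 - 44)/6 = 227 and the supply price is 64 + 44 = 108.
Deadweight loss = ½ · (227 - 108) · (146 - 44) = ½ · 119 · 102 = 6069.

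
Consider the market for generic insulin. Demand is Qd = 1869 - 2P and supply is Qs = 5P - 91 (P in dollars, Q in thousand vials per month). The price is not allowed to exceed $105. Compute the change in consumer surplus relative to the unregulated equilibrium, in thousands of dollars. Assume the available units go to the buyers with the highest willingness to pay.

Without the control the market clears where 1869 - 2P = 5P - 91, i.e. P* = 280 and Q* = 1309.
Since 105 < 280, the ceiling is binding.
At P = 105: Qd = 1869 - 2·105 = 1659 and Qs = 5·105 - 91 = 434.
Consumer surplus without the control is ½ · (934.5 - 280) · 1309 = 428370.25.
With the ceiling, 434 units are sold at 105 (assume they go to the highest-value buyers). The demand price at Q = 434 is 717.5, so CS = ½ · [(934.5 - 105) + (717.5 - 105)] · 434 = 312914.
Change in consumer surplus = 312914 - 428370.25 = -115456.25.

-115456.25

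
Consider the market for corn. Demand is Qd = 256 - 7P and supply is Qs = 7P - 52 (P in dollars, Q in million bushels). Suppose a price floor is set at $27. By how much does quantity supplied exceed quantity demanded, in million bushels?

70

Setting quantity demanded equal to quantity supplied, 256 - 7P = 7P - 52, gives P* = 22 and Q* = 102.
The floor of 27 is above the equilibrium price 22, so it binds.
At P = 27: Qd = 256 - 7·27 = 67 and Qs = 7·27 - 52 = 137.
Surplus = Qs - Qd = 137 - 67 = 70.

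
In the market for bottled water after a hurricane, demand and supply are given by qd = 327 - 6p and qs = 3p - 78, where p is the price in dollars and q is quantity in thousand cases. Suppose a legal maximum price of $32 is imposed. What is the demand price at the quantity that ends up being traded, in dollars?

Without the control the market clears where 327 - 6p = 3p - 78, i.e. p* = 45 and q* = 57.
The ceiling of 32 is below the equilibrium price 45, so it binds.
At p = 32: qd = 327 - 6·32 = 135 and qs = 3·32 - 78 = 18.
Only 18 units reach the market. On the demand curve, the marginal buyer's willingness to pay at q = 18 is (327 - 18)/6 = 51.5.

51.5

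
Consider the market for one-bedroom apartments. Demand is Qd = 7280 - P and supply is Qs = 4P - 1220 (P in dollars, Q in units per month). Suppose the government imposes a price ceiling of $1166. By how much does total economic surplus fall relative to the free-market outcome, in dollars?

Without the control the market clears where 7280 - P = 4P - 1220, i.e. P* = 1700 and Q* = 5580.
The ceiling of 1166 is below the equilibrium price 1700, so it binds.
At P = 1166: Qd = 7280 - 1166 = 6114 and Qs = 4·1166 - 1220 = 3444.
Quantity traded falls to 3444. At Q = 3444 the demand price is 7280 - 3444 = 3836 and the supply price is (1220 + 3444)/4 = 1166.
Deadweight loss = ½ · (3836 - 1166) · (5580 - 3444) = ½ · 2670 · 2136 = 2851560.

2851560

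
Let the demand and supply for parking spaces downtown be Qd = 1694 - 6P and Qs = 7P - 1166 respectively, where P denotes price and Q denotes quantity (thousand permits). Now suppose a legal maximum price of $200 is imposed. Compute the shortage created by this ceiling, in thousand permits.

260

Without the control the market clears where 1694 - 6P = 7P - 1166, i.e. P* = 220 and Q* = 374.
The ceiling of 200 is below the equilibrium price 220, so it binds.
At P = 200: Qd = 1694 - 6·200 = 494 and Qs = 7·200 - 1166 = 234.
Shortage = Qd - Qs = 494 - 234 = 260.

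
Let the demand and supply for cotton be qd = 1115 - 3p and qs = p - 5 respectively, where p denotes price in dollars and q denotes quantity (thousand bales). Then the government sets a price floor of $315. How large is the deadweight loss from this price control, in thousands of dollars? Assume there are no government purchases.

7350

Equilibrium: 1115 - 3p = p - 5, so 1120 = 4p and p* = 280, q* = 275.
Since 315 > 280, the floor is binding.
At p = 315: qd = 1115 - 3·315 = 170 and qs = 315 - 5 = 310.
Quantity traded falls to 170. At q = 170 the demand price is (1115 - 170)/3 = 315 and the supply price is 5 + 170 = 175.
Deadweight loss = ½ · (315 - 175) · (275 - 170) = ½ · 140 · 105 = 7350.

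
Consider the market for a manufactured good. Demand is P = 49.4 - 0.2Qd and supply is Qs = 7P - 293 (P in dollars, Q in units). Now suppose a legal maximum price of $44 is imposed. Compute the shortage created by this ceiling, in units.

12

Rearranging demand gives Qd = 247 - 5P. Equilibrium: 247 - 5P = 7P - 293, so 540 = 12P and P* = 45, Q* = 22.
Since 44 < 45, the ceiling is binding.
At P = 44: Qd = 247 - 5·44 = 27 and Qs = 7·44 - 293 = 15.
Shortage = Qd - Qs = 27 - 15 = 12.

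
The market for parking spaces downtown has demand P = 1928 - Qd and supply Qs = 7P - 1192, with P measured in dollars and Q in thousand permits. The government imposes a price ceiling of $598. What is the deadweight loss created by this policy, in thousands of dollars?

0

Rearranging demand gives Qd = 1928 - P. Setting quantity demanded equal to quantity supplied, 1928 - P = 7P - 1192, gives P* = 390 and Q* = 1538.
The ceiling of 598 is above the equilibrium price 390, so it is not binding; the market clears at P* = 390, Q* = 1538.
Since the control does not bind, no trades are prevented and deadweight loss is zero.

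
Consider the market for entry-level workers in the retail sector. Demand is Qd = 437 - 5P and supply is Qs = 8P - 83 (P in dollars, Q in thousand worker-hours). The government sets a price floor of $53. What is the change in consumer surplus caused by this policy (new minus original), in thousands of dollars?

Without the control the market clears where 437 - 5P = 8P - 83, i.e. P* = 40 and Q* = 237.
Since 53 > 40, the floor is binding.
At P = 53: Qd = 437 - 5·53 = 172 and Qs = 8·53 - 83 = 341.
Consumer surplus without the control is ½ · (87.4 - 40) · 237 = 5616.9.
With the floor, consumers buy 172 units at 53, so CS = ½ · (87.4 - 53) · 172 = 2958.4.
Change in consumer surplus = 2958.4 - 5616.9 = -2658.5.

-2658.5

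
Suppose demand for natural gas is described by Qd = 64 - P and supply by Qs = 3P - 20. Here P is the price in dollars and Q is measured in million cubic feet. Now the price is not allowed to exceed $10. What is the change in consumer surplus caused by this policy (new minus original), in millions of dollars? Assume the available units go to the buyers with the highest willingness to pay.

Without the control the market clears where 64 - P = 3P - 20, i.e. P* = 21 and Q* = 43.
Because the ceiling (10) lies below the market-clearing price, it is binding.
At P = 10: Qd = 64 - 10 = 54 and Qs = 3·10 - 20 = 10.
Consumer surplus without the control is ½ · (64 - 21) · 43 = 924.5.
With the ceiling, 10 units are sold at 10 (assume they go to the highest-value buyers). The demand price at Q = 10 is 54, so CS = ½ · [(64 - 10) + (54 - 10)] · 10 = 490.
Change in consumer surplus = 490 - 924.5 = -434.5.

-434.5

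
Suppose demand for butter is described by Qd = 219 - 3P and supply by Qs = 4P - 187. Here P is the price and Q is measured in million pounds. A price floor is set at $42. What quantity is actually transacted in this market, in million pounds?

45

Equilibrium: 219 - 3P = 4P - 187, so 406 = 7P and P* = 58, Q* = 45.
The floor of 42 is below the equilibrium price 58, so it is not binding; the market clears at P* = 58, Q* = 45.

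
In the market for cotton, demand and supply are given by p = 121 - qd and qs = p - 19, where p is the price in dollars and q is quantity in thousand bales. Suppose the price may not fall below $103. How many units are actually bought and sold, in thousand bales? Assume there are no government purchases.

Rearranging demand gives qd = 121 - p. In a free market, 121 - p = p - 19 gives the equilibrium p* = 70, q* = 51.
Because the floor (103) lies above the market-clearing price, it is binding.
At p = 103: qd = 121 - 103 = 18 and qs = 103 - 19 = 84.
The quantity actually transacted is the short side, demand: 18.

18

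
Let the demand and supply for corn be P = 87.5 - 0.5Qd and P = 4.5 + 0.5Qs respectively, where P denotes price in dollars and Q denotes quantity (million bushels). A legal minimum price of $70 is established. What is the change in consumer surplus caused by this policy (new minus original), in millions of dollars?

Rearranging demand gives Qd = 175 - 2P; rearranging supply gives Qs = 2P - 9. Setting quantity demanded equal to quantity supplied, 175 - 2P = 2P - 9, gives P* = 46 and Q* = 83.
Because the floor (70) lies above the market-clearing price, it is binding.
At P = 70: Qd = 175 - 2·70 = 35 and Qs = 2·70 - 9 = 131.
Consumer surplus without the control is ½ · (87.5 - 46) · 83 = 1722.25.
With the floor, consumers buy 35 units at 70, so CS = ½ · (87.5 - 70) · 35 = 306.25.
Change in consumer surplus = 306.25 - 1722.25 = -1416.

-1416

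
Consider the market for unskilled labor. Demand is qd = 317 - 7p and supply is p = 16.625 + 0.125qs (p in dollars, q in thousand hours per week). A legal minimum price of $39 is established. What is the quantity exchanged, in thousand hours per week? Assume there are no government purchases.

Rearranging supply gives qs = 8p - 133. In a free market, 317 - 7p = 8p - 133 gives the equilibrium p* = 30, q* = 107.
The floor of 39 is above the equilibrium price 30, so it binds.
At p = 39: qd = 317 - 7·39 = 44 and qs = 8·39 - 133 = 179.
The quantity actually transacted is the short side, demand: 44.

44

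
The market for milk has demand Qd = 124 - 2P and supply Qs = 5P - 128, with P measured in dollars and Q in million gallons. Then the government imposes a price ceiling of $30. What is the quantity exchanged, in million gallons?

Setting quantity demanded equal to quantity supplied, 124 - 2P = 5P - 128, gives P* = 36 and Q* = 52.
The ceiling of 30 is below the equilibrium price 36, so it binds.
At P = 30: Qd = 124 - 2·30 = 64 and Qs = 5·30 - 128 = 22.
The quantity actually transacted is the short side, supply: 22.

22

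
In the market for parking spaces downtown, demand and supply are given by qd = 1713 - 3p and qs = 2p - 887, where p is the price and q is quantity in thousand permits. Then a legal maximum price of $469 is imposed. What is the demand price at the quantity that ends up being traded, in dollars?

554

In a free market, 1713 - 3p = 2p - 887 gives the equilibrium p* = 520, q* = 153.
Since 469 < 520, the ceiling is binding.
At p = 469: qd = 1713 - 3·469 = 306 and qs = 2·469 - 887 = 51.
Only 51 units reach the market. On the demand curve, the marginal buyer's willingness to pay at q = 51 is (1713 - 51)/3 = 554.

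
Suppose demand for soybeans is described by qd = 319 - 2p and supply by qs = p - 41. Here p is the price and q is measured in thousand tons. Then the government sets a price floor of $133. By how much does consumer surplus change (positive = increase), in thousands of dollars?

-858

Equilibrium: 319 - 2p = p - 41, so 360 = 3p and p* = 120, q* = 79.
The floor of 133 is above the equilibrium price 120, so it binds.
At p = 133: qd = 319 - 2·133 = 53 and qs = 133 - 41 = 92.
Consumer surplus without the control is ½ · (159.5 - 120) · 79 = 1560.25.
With the floor, consumers buy 53 units at 133, so CS = ½ · (159.5 - 133) · 53 = 702.25.
Change in consumer surplus = 702.25 - 1560.25 = -858.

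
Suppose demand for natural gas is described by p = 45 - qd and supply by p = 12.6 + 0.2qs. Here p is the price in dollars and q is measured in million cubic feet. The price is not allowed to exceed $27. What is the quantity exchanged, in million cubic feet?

Rearranging demand gives qd = 45 - p; rearranging supply gives qs = 5p - 63. Without the control the market clears where 45 - p = 5p - 63, i.e. p* = 18 and q* = 27.
The ceiling of 27 is above the equilibrium price 18, so it is not binding; the market clears at p* = 18, q* = 27.

27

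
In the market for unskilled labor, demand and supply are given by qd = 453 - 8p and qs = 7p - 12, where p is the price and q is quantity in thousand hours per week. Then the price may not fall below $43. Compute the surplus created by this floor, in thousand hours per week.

180

Without the control the market clears where 453 - 8p = 7p - 12, i.e. p* = 31 and q* = 205.
The floor of 43 is above the equilibrium price 31, so it binds.
At p = 43: qd = 453 - 8·43 = 109 and qs = 7·43 - 12 = 289.
Surplus = qs - qd = 289 - 109 = 180.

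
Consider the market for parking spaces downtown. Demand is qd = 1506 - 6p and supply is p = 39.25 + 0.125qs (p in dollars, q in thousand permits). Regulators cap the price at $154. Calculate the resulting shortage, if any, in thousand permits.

0

Rearranging supply gives qs = 8p - 314. Equilibrium: 1506 - 6p = 8p - 314, so 1820 = 14p and p* = 130, q* = 726.
Since 154 is above p* = 130, the ceiling does not bind and the free-market outcome prevails.
Since the control does not bind, there is no shortage.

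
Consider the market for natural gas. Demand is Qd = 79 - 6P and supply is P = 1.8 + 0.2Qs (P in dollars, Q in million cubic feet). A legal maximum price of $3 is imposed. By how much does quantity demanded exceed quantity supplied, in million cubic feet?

Rearranging supply gives Qs = 5P - 9. In a free market, 79 - 6P = 5P - 9 gives the equilibrium P* = 8, Q* = 31.
The ceiling of 3 is below the equilibrium price 8, so it binds.
At P = 3: Qd = 79 - 6·3 = 61 and Qs = 5·3 - 9 = 6.
Shortage = Qd - Qs = 61 - 6 = 55.

55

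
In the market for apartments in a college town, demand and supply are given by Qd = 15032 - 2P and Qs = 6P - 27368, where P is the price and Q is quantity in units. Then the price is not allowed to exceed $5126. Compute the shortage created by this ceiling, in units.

In a free market, 15032 - 2P = 6P - 27368 gives the equilibrium P* = 5300, Q* = 4432.
The ceiling of 5126 is below the equilibrium price 5300, so it binds.
At P = 5126: Qd = 15032 - 2·5126 = 4780 and Qs = 6·5126 - 27368 = 3388.
Shortage = Qd - Qs = 4780 - 3388 = 1392.

1392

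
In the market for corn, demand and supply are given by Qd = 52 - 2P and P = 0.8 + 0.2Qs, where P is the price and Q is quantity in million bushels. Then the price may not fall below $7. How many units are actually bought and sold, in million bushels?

Rearranging supply gives Qs = 5P - 4. In a free market, 52 - 2P = 5P - 4 gives the equilibrium P* = 8, Q* = 36.
Since 7 is below P* = 8, the floor does not bind and the free-market outcome prevails.

36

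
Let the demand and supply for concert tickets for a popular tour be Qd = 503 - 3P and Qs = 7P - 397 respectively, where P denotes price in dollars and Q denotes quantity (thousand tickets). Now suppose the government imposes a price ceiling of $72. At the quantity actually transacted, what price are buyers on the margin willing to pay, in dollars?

132

In a free market, 503 - 3P = 7P - 397 gives the equilibrium P* = 90, Q* = 233.
The ceiling of 72 is below the equilibrium price 90, so it binds.
At P = 72: Qd = 503 - 3·72 = 287 and Qs = 7·72 - 397 = 107.
Only 107 units reach the market. On the demand curve, the marginal buyer's willingness to pay at Q = 107 is (503 - 107)/3 = 132.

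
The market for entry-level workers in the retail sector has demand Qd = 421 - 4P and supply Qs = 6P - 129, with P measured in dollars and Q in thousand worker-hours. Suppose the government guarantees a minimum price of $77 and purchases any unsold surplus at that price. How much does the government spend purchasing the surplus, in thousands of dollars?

16940

In a free market, 421 - 4P = 6P - 129 gives the equilibrium P* = 55, Q* = 201.
Because the floor (77) lies above the market-clearing price, it is binding.
At P = 77: Qd = 421 - 4·77 = 113 and Qs = 6·77 - 129 = 333.
Surplus = Qs - Qd = 220.
Government expenditure = surplus × support price = 220 × 77 = 16940.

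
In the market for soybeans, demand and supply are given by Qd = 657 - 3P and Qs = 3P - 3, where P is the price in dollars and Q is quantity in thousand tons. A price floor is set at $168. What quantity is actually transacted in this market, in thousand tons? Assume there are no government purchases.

Setting quantity demanded equal to quantity supplied, 657 - 3P = 3P - 3, gives P* = 110 and Q* = 327.
Since 168 > 110, the floor is binding.
At P = 168: Qd = 657 - 3·168 = 153 and Qs = 3·168 - 3 = 501.
The quantity actually transacted is the short side, demand: 153.

153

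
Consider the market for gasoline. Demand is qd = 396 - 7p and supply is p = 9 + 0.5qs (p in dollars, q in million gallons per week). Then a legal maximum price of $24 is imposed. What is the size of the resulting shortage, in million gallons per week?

198

Rearranging supply gives qs = 2p - 18. Equilibrium: 396 - 7p = 2p - 18, so 414 = 9p and p* = 46, q* = 74.
The ceiling of 24 is below the equilibrium price 46, so it binds.
At p = 24: qd = 396 - 7·24 = 228 and qs = 2·24 - 18 = 30.
Shortage = qd - qs = 228 - 30 = 198.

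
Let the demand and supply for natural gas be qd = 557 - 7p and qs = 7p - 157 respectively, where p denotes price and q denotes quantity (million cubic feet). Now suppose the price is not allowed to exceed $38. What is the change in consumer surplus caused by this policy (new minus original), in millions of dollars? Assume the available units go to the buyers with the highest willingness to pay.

825.5

Setting quantity demanded equal to quantity supplied, 557 - 7p = 7p - 157, gives p* = 51 and q* = 200.
Because the ceiling (38) lies below the market-clearing price, it is binding.
At p = 38: qd = 557 - 7·38 = 291 and qs = 7·38 - 157 = 109.
Consumer surplus without the control is ½ · (557/7 - 51) · 200 = 20000/7.
With the ceiling, 109 units are sold at 38 (assume they go to the highest-value buyers). The demand price at q = 109 is 64, so CS = ½ · [(557/7 - 38) + (64 - 38)] · 109 = 51557/14.
Change in consumer surplus = 51557/14 - 20000/7 = 825.5.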